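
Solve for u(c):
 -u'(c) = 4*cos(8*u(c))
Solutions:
 u(c) = -asin((C1 + exp(64*c))/(C1 - exp(64*c)))/8 + pi/8
 u(c) = asin((C1 + exp(64*c))/(C1 - exp(64*c)))/8


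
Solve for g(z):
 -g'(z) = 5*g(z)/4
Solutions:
 g(z) = C1*exp(-5*z/4)


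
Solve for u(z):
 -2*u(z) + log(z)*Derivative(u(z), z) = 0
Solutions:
 u(z) = C1*exp(2*li(z))


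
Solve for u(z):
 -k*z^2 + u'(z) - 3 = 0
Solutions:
 u(z) = C1 + k*z^3/3 + 3*z


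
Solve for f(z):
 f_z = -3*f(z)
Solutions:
 f(z) = C1*exp(-3*z)


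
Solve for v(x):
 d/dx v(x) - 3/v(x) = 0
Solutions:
 v(x) = -sqrt(C1 + 6*x)
 v(x) = sqrt(C1 + 6*x)


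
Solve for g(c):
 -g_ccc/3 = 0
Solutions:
 g(c) = C1 + C2*c + C3*c^2


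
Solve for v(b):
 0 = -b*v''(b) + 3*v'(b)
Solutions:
 v(b) = C1 + C2*b^4


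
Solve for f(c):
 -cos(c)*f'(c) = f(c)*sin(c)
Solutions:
 f(c) = C1*cos(c)


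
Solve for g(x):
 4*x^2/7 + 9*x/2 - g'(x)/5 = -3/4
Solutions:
 g(x) = C1 + 20*x^3/21 + 45*x^2/4 + 15*x/4


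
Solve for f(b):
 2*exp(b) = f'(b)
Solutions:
 f(b) = C1 + 2*exp(b)


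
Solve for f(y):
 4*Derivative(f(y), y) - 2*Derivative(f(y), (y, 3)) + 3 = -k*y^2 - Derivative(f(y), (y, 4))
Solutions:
 f(y) = C1 + C2*exp(y*(2*2^(2/3)/(3*sqrt(57) + 23)^(1/3) + 4 + 2^(1/3)*(3*sqrt(57) + 23)^(1/3))/6)*sin(2^(1/3)*sqrt(3)*y*(-(3*sqrt(57) + 23)^(1/3) + 2*2^(1/3)/(3*sqrt(57) + 23)^(1/3))/6) + C3*exp(y*(2*2^(2/3)/(3*sqrt(57) + 23)^(1/3) + 4 + 2^(1/3)*(3*sqrt(57) + 23)^(1/3))/6)*cos(2^(1/3)*sqrt(3)*y*(-(3*sqrt(57) + 23)^(1/3) + 2*2^(1/3)/(3*sqrt(57) + 23)^(1/3))/6) + C4*exp(y*(-2^(1/3)*(3*sqrt(57) + 23)^(1/3) - 2*2^(2/3)/(3*sqrt(57) + 23)^(1/3) + 2)/3) - k*y^3/12 - k*y/4 - 3*y/4


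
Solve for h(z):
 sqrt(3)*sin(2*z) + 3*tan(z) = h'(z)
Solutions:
 h(z) = C1 - 3*log(cos(z)) - sqrt(3)*cos(2*z)/2


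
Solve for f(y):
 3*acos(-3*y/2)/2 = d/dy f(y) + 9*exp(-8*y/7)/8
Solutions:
 f(y) = C1 + 3*y*acos(-3*y/2)/2 + sqrt(4 - 9*y^2)/2 + 63*exp(-8*y/7)/64


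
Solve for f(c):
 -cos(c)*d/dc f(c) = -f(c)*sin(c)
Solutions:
 f(c) = C1/cos(c)


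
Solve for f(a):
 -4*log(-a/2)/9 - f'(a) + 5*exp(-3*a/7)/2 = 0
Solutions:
 f(a) = C1 - 4*a*log(-a)/9 + 4*a*(log(2) + 1)/9 - 35*exp(-3*a/7)/6


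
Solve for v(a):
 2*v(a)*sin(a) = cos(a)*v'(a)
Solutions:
 v(a) = C1/cos(a)^2


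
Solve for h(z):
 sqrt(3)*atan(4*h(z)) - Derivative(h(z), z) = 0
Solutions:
 Integral(1/atan(4*_y), (_y, h(z))) = C1 + sqrt(3)*z


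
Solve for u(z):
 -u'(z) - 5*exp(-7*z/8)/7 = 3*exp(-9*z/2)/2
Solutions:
 u(z) = C1 + exp(-9*z/2)/3 + 40*exp(-7*z/8)/49


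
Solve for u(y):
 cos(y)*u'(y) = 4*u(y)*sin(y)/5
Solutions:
 u(y) = C1/cos(y)^(4/5)


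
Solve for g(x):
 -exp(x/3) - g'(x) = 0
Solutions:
 g(x) = C1 - 3*exp(x/3)


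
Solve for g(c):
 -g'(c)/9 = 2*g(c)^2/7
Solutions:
 g(c) = 7/(C1 + 18*c)


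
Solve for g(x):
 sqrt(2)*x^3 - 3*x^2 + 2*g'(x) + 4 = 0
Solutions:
 g(x) = C1 - sqrt(2)*x^4/8 + x^3/2 - 2*x


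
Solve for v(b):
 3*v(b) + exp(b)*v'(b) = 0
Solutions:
 v(b) = C1*exp(3*exp(-b))


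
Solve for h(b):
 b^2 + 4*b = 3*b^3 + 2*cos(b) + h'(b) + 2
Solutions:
 h(b) = C1 - 3*b^4/4 + b^3/3 + 2*b^2 - 2*b - 2*sin(b)


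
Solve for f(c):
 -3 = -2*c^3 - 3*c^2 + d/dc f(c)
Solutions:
 f(c) = C1 + c^4/2 + c^3 - 3*c


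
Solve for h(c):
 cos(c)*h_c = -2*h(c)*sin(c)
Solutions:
 h(c) = C1*cos(c)^2


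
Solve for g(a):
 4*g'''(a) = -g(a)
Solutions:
 g(a) = C3*exp(-2^(1/3)*a/2) + (C1*sin(2^(1/3)*sqrt(3)*a/4) + C2*cos(2^(1/3)*sqrt(3)*a/4))*exp(2^(1/3)*a/4)


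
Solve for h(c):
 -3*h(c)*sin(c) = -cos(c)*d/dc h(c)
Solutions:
 h(c) = C1/cos(c)^3


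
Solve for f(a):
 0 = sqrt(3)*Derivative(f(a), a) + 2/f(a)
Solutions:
 f(a) = -sqrt(C1 - 12*sqrt(3)*a)/3
 f(a) = sqrt(C1 - 12*sqrt(3)*a)/3


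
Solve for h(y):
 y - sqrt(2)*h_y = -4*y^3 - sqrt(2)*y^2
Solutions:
 h(y) = C1 + sqrt(2)*y^4/2 + y^3/3 + sqrt(2)*y^2/4


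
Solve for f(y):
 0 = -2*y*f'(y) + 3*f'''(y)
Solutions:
 f(y) = C1 + Integral(C2*airyai(2^(1/3)*3^(2/3)*y/3) + C3*airybi(2^(1/3)*3^(2/3)*y/3), y)


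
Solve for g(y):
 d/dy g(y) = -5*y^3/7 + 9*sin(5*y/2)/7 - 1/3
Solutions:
 g(y) = C1 - 5*y^4/28 - y/3 - 18*cos(5*y/2)/35


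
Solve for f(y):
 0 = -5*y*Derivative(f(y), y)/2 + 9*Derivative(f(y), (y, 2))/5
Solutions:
 f(y) = C1 + C2*erfi(5*y/6)


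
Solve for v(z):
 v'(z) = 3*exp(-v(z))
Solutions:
 v(z) = log(C1 + 3*z)


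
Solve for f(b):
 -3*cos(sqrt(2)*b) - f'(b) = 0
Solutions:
 f(b) = C1 - 3*sqrt(2)*sin(sqrt(2)*b)/2


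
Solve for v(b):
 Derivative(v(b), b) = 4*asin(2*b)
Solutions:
 v(b) = C1 + 4*b*asin(2*b) + 2*sqrt(1 - 4*b^2)


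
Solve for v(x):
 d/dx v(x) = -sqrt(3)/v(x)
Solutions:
 v(x) = -sqrt(C1 - 2*sqrt(3)*x)
 v(x) = sqrt(C1 - 2*sqrt(3)*x)


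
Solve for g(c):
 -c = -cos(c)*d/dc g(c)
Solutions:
 g(c) = C1 + Integral(c/cos(c), c)


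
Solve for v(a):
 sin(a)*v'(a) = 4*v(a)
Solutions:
 v(a) = C1*(cos(a)^2 - 2*cos(a) + 1)/(cos(a)^2 + 2*cos(a) + 1)


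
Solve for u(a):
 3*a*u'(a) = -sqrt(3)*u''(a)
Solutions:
 u(a) = C1 + C2*erf(sqrt(2)*3^(1/4)*a/2)


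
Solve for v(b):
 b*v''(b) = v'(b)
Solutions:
 v(b) = C1 + C2*b^2


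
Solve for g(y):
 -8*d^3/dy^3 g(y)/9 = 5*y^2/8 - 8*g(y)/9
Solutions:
 g(y) = C3*exp(y) + 45*y^2/64 + (C1*sin(sqrt(3)*y/2) + C2*cos(sqrt(3)*y/2))*exp(-y/2)


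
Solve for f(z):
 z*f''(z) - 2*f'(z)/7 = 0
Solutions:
 f(z) = C1 + C2*z^(9/7)


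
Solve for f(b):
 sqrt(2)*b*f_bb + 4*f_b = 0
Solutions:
 f(b) = C1 + C2*b^(1 - 2*sqrt(2))


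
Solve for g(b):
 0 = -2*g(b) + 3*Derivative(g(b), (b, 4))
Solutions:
 g(b) = C1*exp(-2^(1/4)*3^(3/4)*b/3) + C2*exp(2^(1/4)*3^(3/4)*b/3) + C3*sin(2^(1/4)*3^(3/4)*b/3) + C4*cos(2^(1/4)*3^(3/4)*b/3)


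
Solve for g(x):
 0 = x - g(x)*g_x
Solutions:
 g(x) = -sqrt(C1 + x^2)
 g(x) = sqrt(C1 + x^2)


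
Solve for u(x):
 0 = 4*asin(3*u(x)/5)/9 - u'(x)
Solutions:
 Integral(1/asin(3*_y/5), (_y, u(x))) = C1 + 4*x/9


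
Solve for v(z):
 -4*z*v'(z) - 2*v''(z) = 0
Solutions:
 v(z) = C1 + C2*erf(z)


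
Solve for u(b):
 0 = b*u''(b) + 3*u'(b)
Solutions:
 u(b) = C1 + C2/b^2


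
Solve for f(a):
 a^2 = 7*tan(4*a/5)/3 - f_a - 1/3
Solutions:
 f(a) = C1 - a^3/3 - a/3 - 35*log(cos(4*a/5))/12


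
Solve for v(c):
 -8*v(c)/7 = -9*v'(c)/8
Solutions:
 v(c) = C1*exp(64*c/63)


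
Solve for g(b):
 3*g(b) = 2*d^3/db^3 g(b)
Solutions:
 g(b) = C3*exp(2^(2/3)*3^(1/3)*b/2) + (C1*sin(2^(2/3)*3^(5/6)*b/4) + C2*cos(2^(2/3)*3^(5/6)*b/4))*exp(-2^(2/3)*3^(1/3)*b/4)


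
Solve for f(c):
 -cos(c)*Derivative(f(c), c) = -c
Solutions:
 f(c) = C1 + Integral(c/cos(c), c)


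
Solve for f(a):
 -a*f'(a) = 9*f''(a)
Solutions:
 f(a) = C1 + C2*erf(sqrt(2)*a/6)


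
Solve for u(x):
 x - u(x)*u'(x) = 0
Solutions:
 u(x) = -sqrt(C1 + x^2)
 u(x) = sqrt(C1 + x^2)


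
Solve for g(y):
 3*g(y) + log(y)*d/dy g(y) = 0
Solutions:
 g(y) = C1*exp(-3*li(y))


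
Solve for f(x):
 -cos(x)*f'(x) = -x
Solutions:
 f(x) = C1 + Integral(x/cos(x), x)


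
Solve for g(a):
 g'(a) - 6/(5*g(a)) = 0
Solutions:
 g(a) = -sqrt(C1 + 60*a)/5
 g(a) = sqrt(C1 + 60*a)/5


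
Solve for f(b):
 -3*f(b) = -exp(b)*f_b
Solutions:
 f(b) = C1*exp(-3*exp(-b))


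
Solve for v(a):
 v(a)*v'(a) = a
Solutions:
 v(a) = -sqrt(C1 + a^2)
 v(a) = sqrt(C1 + a^2)


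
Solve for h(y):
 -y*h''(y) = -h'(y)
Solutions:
 h(y) = C1 + C2*y^2


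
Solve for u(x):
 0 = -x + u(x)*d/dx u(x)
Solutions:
 u(x) = -sqrt(C1 + x^2)
 u(x) = sqrt(C1 + x^2)


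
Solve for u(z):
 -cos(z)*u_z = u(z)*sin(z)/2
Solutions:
 u(z) = C1*sqrt(cos(z))


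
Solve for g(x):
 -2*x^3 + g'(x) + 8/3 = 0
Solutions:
 g(x) = C1 + x^4/2 - 8*x/3


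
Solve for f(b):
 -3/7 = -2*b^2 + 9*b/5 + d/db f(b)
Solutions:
 f(b) = C1 + 2*b^3/3 - 9*b^2/10 - 3*b/7


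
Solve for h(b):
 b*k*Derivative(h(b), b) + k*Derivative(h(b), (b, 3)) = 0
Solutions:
 h(b) = C1 + Integral(C2*airyai(-b) + C3*airybi(-b), b)


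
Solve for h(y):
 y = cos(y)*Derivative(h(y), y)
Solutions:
 h(y) = C1 + Integral(y/cos(y), y)


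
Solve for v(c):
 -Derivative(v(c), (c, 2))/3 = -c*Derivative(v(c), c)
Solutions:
 v(c) = C1 + C2*erfi(sqrt(6)*c/2)


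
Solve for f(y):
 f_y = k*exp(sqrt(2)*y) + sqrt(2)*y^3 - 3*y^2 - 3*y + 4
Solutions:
 f(y) = C1 + sqrt(2)*k*exp(sqrt(2)*y)/2 + sqrt(2)*y^4/4 - y^3 - 3*y^2/2 + 4*y


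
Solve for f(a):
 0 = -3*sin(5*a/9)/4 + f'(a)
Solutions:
 f(a) = C1 - 27*cos(5*a/9)/20


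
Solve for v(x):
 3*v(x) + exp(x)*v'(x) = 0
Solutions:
 v(x) = C1*exp(3*exp(-x))


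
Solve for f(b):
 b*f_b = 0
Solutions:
 f(b) = C1


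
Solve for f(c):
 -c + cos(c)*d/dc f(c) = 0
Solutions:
 f(c) = C1 + Integral(c/cos(c), c)


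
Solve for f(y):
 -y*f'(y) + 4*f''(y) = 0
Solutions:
 f(y) = C1 + C2*erfi(sqrt(2)*y/4)


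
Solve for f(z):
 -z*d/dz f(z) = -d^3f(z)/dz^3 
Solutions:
 f(z) = C1 + Integral(C2*airyai(z) + C3*airybi(z), z)


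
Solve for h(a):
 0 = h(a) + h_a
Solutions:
 h(a) = C1*exp(-a)


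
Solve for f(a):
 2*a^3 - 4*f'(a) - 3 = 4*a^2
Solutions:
 f(a) = C1 + a^4/8 - a^3/3 - 3*a/4


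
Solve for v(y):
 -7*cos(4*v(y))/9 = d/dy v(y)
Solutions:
 7*y/9 - log(sin(4*v(y)) - 1)/8 + log(sin(4*v(y)) + 1)/8 = C1


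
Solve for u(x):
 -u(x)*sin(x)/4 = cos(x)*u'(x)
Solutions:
 u(x) = C1*cos(x)^(1/4)


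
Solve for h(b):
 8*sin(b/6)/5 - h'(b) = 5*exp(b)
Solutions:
 h(b) = C1 - 5*exp(b) - 48*cos(b/6)/5


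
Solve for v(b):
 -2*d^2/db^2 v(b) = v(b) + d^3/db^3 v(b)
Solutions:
 v(b) = C1*exp(b*(-8 + 8*2^(1/3)/(3*sqrt(177) + 43)^(1/3) + 2^(2/3)*(3*sqrt(177) + 43)^(1/3))/12)*sin(2^(1/3)*sqrt(3)*b*(-2^(1/3)*(3*sqrt(177) + 43)^(1/3) + 8/(3*sqrt(177) + 43)^(1/3))/12) + C2*exp(b*(-8 + 8*2^(1/3)/(3*sqrt(177) + 43)^(1/3) + 2^(2/3)*(3*sqrt(177) + 43)^(1/3))/12)*cos(2^(1/3)*sqrt(3)*b*(-2^(1/3)*(3*sqrt(177) + 43)^(1/3) + 8/(3*sqrt(177) + 43)^(1/3))/12) + C3*exp(-b*(8*2^(1/3)/(3*sqrt(177) + 43)^(1/3) + 4 + 2^(2/3)*(3*sqrt(177) + 43)^(1/3))/6)


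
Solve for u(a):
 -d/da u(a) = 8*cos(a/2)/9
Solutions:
 u(a) = C1 - 16*sin(a/2)/9


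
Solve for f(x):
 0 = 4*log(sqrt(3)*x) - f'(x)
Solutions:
 f(x) = C1 + 4*x*log(x) - 4*x + x*log(9)


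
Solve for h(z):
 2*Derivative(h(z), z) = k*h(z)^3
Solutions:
 h(z) = -sqrt(-1/(C1 + k*z))
 h(z) = sqrt(-1/(C1 + k*z))


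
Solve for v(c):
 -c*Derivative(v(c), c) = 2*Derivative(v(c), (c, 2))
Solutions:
 v(c) = C1 + C2*erf(c/2)


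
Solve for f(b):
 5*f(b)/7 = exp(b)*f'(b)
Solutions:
 f(b) = C1*exp(-5*exp(-b)/7)


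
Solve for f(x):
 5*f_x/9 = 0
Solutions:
 f(x) = C1


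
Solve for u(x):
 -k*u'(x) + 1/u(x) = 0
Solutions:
 u(x) = -sqrt(C1 + 2*x/k)
 u(x) = sqrt(C1 + 2*x/k)


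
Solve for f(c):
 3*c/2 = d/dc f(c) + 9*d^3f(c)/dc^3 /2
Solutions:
 f(c) = C1 + C2*sin(sqrt(2)*c/3) + C3*cos(sqrt(2)*c/3) + 3*c^2/4


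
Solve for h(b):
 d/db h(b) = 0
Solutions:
 h(b) = C1


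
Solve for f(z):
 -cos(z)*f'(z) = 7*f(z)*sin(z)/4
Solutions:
 f(z) = C1*cos(z)^(7/4)


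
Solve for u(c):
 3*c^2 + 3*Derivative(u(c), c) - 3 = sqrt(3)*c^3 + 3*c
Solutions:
 u(c) = C1 + sqrt(3)*c^4/12 - c^3/3 + c^2/2 + c


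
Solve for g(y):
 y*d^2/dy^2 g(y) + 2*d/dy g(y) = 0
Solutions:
 g(y) = C1 + C2/y


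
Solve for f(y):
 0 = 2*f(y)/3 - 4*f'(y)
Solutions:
 f(y) = C1*exp(y/6)


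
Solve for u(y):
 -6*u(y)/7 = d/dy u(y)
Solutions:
 u(y) = C1*exp(-6*y/7)


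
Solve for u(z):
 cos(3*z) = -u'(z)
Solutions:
 u(z) = C1 - sin(3*z)/3


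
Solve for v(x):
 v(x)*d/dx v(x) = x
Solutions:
 v(x) = -sqrt(C1 + x^2)
 v(x) = sqrt(C1 + x^2)


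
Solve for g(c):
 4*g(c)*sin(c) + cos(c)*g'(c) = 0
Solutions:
 g(c) = C1*cos(c)^4


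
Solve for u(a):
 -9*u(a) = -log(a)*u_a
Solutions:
 u(a) = C1*exp(9*li(a))


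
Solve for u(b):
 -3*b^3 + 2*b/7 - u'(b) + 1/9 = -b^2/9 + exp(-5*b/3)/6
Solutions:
 u(b) = C1 - 3*b^4/4 + b^3/27 + b^2/7 + b/9 + exp(-5*b/3)/10


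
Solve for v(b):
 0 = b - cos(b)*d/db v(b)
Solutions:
 v(b) = C1 + Integral(b/cos(b), b)


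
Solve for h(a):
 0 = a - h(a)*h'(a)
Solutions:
 h(a) = -sqrt(C1 + a^2)
 h(a) = sqrt(C1 + a^2)


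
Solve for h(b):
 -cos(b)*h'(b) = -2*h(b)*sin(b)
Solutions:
 h(b) = C1/cos(b)^2


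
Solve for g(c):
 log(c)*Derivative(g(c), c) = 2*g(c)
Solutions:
 g(c) = C1*exp(2*li(c))


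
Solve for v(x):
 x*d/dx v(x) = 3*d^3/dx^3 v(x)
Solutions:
 v(x) = C1 + Integral(C2*airyai(3^(2/3)*x/3) + C3*airybi(3^(2/3)*x/3), x)


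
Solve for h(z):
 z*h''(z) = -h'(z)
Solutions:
 h(z) = C1 + C2*log(z)


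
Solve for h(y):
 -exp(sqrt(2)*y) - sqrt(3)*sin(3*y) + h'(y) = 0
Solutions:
 h(y) = C1 + sqrt(2)*exp(sqrt(2)*y)/2 - sqrt(3)*cos(3*y)/3


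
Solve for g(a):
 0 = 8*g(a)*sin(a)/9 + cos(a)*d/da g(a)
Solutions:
 g(a) = C1*cos(a)^(8/9)


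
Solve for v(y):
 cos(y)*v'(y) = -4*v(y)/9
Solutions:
 v(y) = C1*(sin(y) - 1)^(2/9)/(sin(y) + 1)^(2/9)


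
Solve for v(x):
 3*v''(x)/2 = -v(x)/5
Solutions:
 v(x) = C1*sin(sqrt(30)*x/15) + C2*cos(sqrt(30)*x/15)


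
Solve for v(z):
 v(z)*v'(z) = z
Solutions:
 v(z) = -sqrt(C1 + z^2)
 v(z) = sqrt(C1 + z^2)


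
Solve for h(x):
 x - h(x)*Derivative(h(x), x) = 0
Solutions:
 h(x) = -sqrt(C1 + x^2)
 h(x) = sqrt(C1 + x^2)


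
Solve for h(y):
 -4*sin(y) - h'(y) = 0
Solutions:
 h(y) = C1 + 4*cos(y)


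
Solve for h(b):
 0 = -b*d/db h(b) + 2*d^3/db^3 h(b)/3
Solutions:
 h(b) = C1 + Integral(C2*airyai(2^(2/3)*3^(1/3)*b/2) + C3*airybi(2^(2/3)*3^(1/3)*b/2), b)


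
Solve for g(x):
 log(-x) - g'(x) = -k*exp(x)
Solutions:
 g(x) = C1 + k*exp(x) + x*log(-x) - x


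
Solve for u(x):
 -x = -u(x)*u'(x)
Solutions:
 u(x) = -sqrt(C1 + x^2)
 u(x) = sqrt(C1 + x^2)


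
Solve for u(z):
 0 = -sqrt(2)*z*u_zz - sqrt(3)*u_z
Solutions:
 u(z) = C1 + C2*z^(1 - sqrt(6)/2)


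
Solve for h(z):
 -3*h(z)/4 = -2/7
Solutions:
 h(z) = 8/21


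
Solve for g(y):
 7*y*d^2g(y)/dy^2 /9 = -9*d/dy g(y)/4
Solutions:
 g(y) = C1 + C2/y^(53/28)


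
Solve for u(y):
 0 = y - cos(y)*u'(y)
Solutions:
 u(y) = C1 + Integral(y/cos(y), y)


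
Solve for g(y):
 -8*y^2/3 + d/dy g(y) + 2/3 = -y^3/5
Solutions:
 g(y) = C1 - y^4/20 + 8*y^3/9 - 2*y/3


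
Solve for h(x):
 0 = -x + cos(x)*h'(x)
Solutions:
 h(x) = C1 + Integral(x/cos(x), x)


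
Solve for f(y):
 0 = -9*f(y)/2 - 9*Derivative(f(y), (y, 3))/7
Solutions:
 f(y) = C3*exp(-2^(2/3)*7^(1/3)*y/2) + (C1*sin(2^(2/3)*sqrt(3)*7^(1/3)*y/4) + C2*cos(2^(2/3)*sqrt(3)*7^(1/3)*y/4))*exp(2^(2/3)*7^(1/3)*y/4)


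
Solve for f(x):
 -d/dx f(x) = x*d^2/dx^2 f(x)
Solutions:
 f(x) = C1 + C2*log(x)


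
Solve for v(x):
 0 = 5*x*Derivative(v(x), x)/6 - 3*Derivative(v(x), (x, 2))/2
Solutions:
 v(x) = C1 + C2*erfi(sqrt(10)*x/6)


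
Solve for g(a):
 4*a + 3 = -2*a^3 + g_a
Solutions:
 g(a) = C1 + a^4/2 + 2*a^2 + 3*a


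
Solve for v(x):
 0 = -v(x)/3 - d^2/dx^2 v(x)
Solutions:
 v(x) = C1*sin(sqrt(3)*x/3) + C2*cos(sqrt(3)*x/3)


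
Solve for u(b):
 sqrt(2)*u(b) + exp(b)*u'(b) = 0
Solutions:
 u(b) = C1*exp(sqrt(2)*exp(-b))


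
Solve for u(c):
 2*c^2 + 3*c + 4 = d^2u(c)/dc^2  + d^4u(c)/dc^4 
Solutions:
 u(c) = C1 + C2*c + C3*sin(c) + C4*cos(c) + c^4/6 + c^3/2


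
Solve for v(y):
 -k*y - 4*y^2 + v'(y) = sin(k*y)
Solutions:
 v(y) = C1 + k*y^2/2 + 4*y^3/3 - cos(k*y)/k


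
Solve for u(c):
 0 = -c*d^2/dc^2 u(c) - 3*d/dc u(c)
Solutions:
 u(c) = C1 + C2/c^2


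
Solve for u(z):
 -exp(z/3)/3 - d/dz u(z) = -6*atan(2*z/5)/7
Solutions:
 u(z) = C1 + 6*z*atan(2*z/5)/7 - exp(z/3) - 15*log(4*z^2 + 25)/14


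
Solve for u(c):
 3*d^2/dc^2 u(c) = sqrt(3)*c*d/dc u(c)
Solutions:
 u(c) = C1 + C2*erfi(sqrt(2)*3^(3/4)*c/6)


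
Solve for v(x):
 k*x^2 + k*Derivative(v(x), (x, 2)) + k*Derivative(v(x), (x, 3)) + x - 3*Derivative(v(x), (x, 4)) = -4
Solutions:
 v(x) = C1 + C2*x + C3*exp(x*(k - sqrt(k*(k + 12)))/6) + C4*exp(x*(k + sqrt(k*(k + 12)))/6) - x^4/12 + x^3*(2 - 1/k)/6 + x^2*(-1 - 9/(2*k))


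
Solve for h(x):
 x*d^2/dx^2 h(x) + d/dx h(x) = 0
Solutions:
 h(x) = C1 + C2*log(x)


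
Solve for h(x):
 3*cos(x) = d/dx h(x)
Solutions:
 h(x) = C1 + 3*sin(x)


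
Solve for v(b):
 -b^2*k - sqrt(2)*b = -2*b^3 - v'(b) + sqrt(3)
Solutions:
 v(b) = C1 - b^4/2 + b^3*k/3 + sqrt(2)*b^2/2 + sqrt(3)*b


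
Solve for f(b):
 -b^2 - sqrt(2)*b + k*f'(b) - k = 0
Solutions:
 f(b) = C1 + b^3/(3*k) + sqrt(2)*b^2/(2*k) + b


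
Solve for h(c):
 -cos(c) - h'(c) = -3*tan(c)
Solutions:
 h(c) = C1 - 3*log(cos(c)) - sin(c)


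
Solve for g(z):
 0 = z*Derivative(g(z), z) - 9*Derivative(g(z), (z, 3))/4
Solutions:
 g(z) = C1 + Integral(C2*airyai(2^(2/3)*3^(1/3)*z/3) + C3*airybi(2^(2/3)*3^(1/3)*z/3), z)


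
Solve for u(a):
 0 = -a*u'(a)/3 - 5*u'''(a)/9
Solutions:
 u(a) = C1 + Integral(C2*airyai(-3^(1/3)*5^(2/3)*a/5) + C3*airybi(-3^(1/3)*5^(2/3)*a/5), a)


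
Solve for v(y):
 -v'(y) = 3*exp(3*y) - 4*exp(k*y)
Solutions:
 v(y) = C1 - exp(3*y) + 4*exp(k*y)/k


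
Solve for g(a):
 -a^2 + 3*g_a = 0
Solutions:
 g(a) = C1 + a^3/9


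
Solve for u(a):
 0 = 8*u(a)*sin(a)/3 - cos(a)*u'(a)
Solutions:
 u(a) = C1/cos(a)^(8/3)


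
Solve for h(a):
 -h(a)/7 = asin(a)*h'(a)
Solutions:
 h(a) = C1*exp(-Integral(1/asin(a), a)/7)


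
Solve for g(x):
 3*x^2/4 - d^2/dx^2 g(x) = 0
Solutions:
 g(x) = C1 + C2*x + x^4/16


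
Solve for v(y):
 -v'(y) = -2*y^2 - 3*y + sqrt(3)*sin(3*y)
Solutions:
 v(y) = C1 + 2*y^3/3 + 3*y^2/2 + sqrt(3)*cos(3*y)/3


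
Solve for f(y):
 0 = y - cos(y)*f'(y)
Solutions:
 f(y) = C1 + Integral(y/cos(y), y)


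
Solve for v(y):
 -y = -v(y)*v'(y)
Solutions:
 v(y) = -sqrt(C1 + y^2)
 v(y) = sqrt(C1 + y^2)


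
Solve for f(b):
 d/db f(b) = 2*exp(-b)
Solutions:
 f(b) = C1 - 2*exp(-b)


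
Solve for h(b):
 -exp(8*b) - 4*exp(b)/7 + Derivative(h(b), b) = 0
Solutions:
 h(b) = C1 + exp(8*b)/8 + 4*exp(b)/7


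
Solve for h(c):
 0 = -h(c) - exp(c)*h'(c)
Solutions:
 h(c) = C1*exp(exp(-c))


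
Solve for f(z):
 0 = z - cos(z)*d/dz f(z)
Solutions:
 f(z) = C1 + Integral(z/cos(z), z)


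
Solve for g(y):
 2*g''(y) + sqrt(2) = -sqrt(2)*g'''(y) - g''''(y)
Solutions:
 g(y) = C1 + C2*y - sqrt(2)*y^2/4 + (C3*sin(sqrt(6)*y/2) + C4*cos(sqrt(6)*y/2))*exp(-sqrt(2)*y/2)


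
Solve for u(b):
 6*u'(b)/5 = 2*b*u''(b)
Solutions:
 u(b) = C1 + C2*b^(8/5)


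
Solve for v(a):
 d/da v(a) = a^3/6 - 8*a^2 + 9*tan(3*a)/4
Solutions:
 v(a) = C1 + a^4/24 - 8*a^3/3 - 3*log(cos(3*a))/4


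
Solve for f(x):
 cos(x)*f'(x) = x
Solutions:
 f(x) = C1 + Integral(x/cos(x), x)


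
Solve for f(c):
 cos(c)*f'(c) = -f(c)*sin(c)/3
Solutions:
 f(c) = C1*cos(c)^(1/3)


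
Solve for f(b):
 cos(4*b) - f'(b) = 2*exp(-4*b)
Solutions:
 f(b) = C1 + sin(4*b)/4 + exp(-4*b)/2


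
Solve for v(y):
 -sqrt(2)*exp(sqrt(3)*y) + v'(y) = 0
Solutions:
 v(y) = C1 + sqrt(6)*exp(sqrt(3)*y)/3


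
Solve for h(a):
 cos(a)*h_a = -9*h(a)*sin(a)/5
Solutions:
 h(a) = C1*cos(a)^(9/5)


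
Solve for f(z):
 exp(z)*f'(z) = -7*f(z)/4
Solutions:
 f(z) = C1*exp(7*exp(-z)/4)


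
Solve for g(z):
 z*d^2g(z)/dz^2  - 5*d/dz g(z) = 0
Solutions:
 g(z) = C1 + C2*z^6


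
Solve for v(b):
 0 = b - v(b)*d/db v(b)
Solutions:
 v(b) = -sqrt(C1 + b^2)
 v(b) = sqrt(C1 + b^2)


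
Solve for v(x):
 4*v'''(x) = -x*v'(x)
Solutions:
 v(x) = C1 + Integral(C2*airyai(-2^(1/3)*x/2) + C3*airybi(-2^(1/3)*x/2), x)


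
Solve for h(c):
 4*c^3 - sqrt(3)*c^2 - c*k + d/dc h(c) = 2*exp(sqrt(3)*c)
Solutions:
 h(c) = C1 - c^4 + sqrt(3)*c^3/3 + c^2*k/2 + 2*sqrt(3)*exp(sqrt(3)*c)/3


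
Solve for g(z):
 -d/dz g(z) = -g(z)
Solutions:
 g(z) = C1*exp(z)


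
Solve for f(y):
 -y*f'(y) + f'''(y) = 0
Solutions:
 f(y) = C1 + Integral(C2*airyai(y) + C3*airybi(y), y)


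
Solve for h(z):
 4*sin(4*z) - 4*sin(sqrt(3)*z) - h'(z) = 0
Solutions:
 h(z) = C1 - cos(4*z) + 4*sqrt(3)*cos(sqrt(3)*z)/3


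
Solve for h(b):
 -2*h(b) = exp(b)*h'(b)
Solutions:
 h(b) = C1*exp(2*exp(-b))


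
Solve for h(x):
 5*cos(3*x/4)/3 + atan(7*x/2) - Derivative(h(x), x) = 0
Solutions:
 h(x) = C1 + x*atan(7*x/2) - log(49*x^2 + 4)/7 + 20*sin(3*x/4)/9


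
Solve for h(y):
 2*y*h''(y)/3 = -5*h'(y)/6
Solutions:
 h(y) = C1 + C2/y^(1/4)


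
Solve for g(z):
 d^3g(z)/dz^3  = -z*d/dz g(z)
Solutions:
 g(z) = C1 + Integral(C2*airyai(-z) + C3*airybi(-z), z)


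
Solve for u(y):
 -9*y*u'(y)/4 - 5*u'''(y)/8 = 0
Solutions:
 u(y) = C1 + Integral(C2*airyai(-18^(1/3)*5^(2/3)*y/5) + C3*airybi(-18^(1/3)*5^(2/3)*y/5), y)


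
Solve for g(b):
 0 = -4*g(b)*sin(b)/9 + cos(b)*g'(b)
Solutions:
 g(b) = C1/cos(b)^(4/9)


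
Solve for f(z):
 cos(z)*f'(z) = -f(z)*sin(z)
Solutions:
 f(z) = C1*cos(z)


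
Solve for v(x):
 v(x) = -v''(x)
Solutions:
 v(x) = C1*sin(x) + C2*cos(x)


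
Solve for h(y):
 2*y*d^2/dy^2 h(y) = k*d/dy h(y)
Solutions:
 h(y) = C1 + y^(re(k)/2 + 1)*(C2*sin(log(y)*Abs(im(k))/2) + C3*cos(log(y)*im(k)/2))


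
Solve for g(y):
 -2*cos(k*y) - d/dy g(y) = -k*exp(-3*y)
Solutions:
 g(y) = C1 - k*exp(-3*y)/3 - 2*sin(k*y)/k


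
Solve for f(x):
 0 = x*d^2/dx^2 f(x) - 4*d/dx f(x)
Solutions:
 f(x) = C1 + C2*x^5


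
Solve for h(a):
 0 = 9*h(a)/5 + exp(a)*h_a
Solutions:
 h(a) = C1*exp(9*exp(-a)/5)


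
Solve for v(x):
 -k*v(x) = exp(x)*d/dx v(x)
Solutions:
 v(x) = C1*exp(k*exp(-x))


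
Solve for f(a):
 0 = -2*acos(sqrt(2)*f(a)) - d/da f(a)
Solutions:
 Integral(1/acos(sqrt(2)*_y), (_y, f(a))) = C1 - 2*a


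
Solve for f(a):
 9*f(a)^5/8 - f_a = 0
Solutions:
 f(a) = -2^(1/4)*(-1/(C1 + 9*a))^(1/4)
 f(a) = 2^(1/4)*(-1/(C1 + 9*a))^(1/4)
 f(a) = -2^(1/4)*I*(-1/(C1 + 9*a))^(1/4)
 f(a) = 2^(1/4)*I*(-1/(C1 + 9*a))^(1/4)


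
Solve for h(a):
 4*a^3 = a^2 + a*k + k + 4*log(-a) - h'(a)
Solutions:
 h(a) = C1 - a^4 + a^3/3 + a^2*k/2 + a*(k - 4) + 4*a*log(-a)


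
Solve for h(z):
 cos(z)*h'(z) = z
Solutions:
 h(z) = C1 + Integral(z/cos(z), z)


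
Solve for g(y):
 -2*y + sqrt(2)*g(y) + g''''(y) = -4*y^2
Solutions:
 g(y) = -2*sqrt(2)*y^2 + sqrt(2)*y + (C1*sin(2^(5/8)*y/2) + C2*cos(2^(5/8)*y/2))*exp(-2^(5/8)*y/2) + (C3*sin(2^(5/8)*y/2) + C4*cos(2^(5/8)*y/2))*exp(2^(5/8)*y/2)


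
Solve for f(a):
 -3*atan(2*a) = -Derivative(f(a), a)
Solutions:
 f(a) = C1 + 3*a*atan(2*a) - 3*log(4*a^2 + 1)/4


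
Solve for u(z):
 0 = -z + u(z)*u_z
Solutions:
 u(z) = -sqrt(C1 + z^2)
 u(z) = sqrt(C1 + z^2)


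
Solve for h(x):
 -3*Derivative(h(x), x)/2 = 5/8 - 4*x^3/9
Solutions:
 h(x) = C1 + 2*x^4/27 - 5*x/12


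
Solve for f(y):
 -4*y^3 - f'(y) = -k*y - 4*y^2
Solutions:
 f(y) = C1 + k*y^2/2 - y^4 + 4*y^3/3


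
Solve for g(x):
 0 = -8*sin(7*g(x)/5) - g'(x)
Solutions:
 8*x + 5*log(cos(7*g(x)/5) - 1)/14 - 5*log(cos(7*g(x)/5) + 1)/14 = C1


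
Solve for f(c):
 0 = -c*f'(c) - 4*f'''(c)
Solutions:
 f(c) = C1 + Integral(C2*airyai(-2^(1/3)*c/2) + C3*airybi(-2^(1/3)*c/2), c)


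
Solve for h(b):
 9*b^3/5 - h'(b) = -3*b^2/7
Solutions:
 h(b) = C1 + 9*b^4/20 + b^3/7


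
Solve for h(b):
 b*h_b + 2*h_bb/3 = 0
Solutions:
 h(b) = C1 + C2*erf(sqrt(3)*b/2)


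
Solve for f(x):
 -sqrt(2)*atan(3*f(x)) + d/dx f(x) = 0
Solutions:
 Integral(1/atan(3*_y), (_y, f(x))) = C1 + sqrt(2)*x


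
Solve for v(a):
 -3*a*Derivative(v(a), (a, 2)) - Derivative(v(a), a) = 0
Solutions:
 v(a) = C1 + C2*a^(2/3)


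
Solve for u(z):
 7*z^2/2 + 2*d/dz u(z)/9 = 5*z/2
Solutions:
 u(z) = C1 - 21*z^3/4 + 45*z^2/8


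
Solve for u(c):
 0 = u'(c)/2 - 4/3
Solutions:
 u(c) = C1 + 8*c/3


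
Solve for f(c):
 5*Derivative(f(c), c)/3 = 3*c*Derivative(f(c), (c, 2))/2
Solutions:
 f(c) = C1 + C2*c^(19/9)


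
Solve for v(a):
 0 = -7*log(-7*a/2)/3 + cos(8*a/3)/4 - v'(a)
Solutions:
 v(a) = C1 - 7*a*log(-a)/3 - 7*a*log(7)/3 + 7*a*log(2)/3 + 7*a/3 + 3*sin(8*a/3)/32


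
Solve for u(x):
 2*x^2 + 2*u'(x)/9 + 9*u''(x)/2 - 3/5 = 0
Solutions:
 u(x) = C1 + C2*exp(-4*x/81) - 3*x^3 + 729*x^2/4 - 295137*x/40


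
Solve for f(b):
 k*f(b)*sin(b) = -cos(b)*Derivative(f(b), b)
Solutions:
 f(b) = C1*exp(k*log(cos(b)))


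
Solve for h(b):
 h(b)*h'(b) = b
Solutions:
 h(b) = -sqrt(C1 + b^2)
 h(b) = sqrt(C1 + b^2)


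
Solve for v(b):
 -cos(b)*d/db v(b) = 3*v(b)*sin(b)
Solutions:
 v(b) = C1*cos(b)^3


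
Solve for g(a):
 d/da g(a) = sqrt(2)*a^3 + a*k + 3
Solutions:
 g(a) = C1 + sqrt(2)*a^4/4 + a^2*k/2 + 3*a


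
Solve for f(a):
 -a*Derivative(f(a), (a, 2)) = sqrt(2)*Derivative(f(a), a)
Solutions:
 f(a) = C1 + C2*a^(1 - sqrt(2))


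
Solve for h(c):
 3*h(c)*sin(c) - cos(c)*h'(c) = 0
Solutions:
 h(c) = C1/cos(c)^3


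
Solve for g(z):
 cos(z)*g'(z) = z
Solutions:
 g(z) = C1 + Integral(z/cos(z), z)


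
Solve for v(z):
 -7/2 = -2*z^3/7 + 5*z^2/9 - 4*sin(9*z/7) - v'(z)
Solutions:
 v(z) = C1 - z^4/14 + 5*z^3/27 + 7*z/2 + 28*cos(9*z/7)/9


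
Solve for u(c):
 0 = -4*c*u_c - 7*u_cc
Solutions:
 u(c) = C1 + C2*erf(sqrt(14)*c/7)


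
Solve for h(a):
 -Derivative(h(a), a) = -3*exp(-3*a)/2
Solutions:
 h(a) = C1 - exp(-3*a)/2


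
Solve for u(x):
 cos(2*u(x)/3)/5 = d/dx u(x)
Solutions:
 -x/5 - 3*log(sin(2*u(x)/3) - 1)/4 + 3*log(sin(2*u(x)/3) + 1)/4 = C1


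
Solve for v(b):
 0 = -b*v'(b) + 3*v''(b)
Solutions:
 v(b) = C1 + C2*erfi(sqrt(6)*b/6)


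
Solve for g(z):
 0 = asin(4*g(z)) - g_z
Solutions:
 Integral(1/asin(4*_y), (_y, g(z))) = C1 + z


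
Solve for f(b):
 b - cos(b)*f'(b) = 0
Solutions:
 f(b) = C1 + Integral(b/cos(b), b)


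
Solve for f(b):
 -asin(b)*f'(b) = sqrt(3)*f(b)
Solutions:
 f(b) = C1*exp(-sqrt(3)*Integral(1/asin(b), b))


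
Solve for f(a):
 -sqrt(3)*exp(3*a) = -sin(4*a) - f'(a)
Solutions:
 f(a) = C1 + sqrt(3)*exp(3*a)/3 + cos(4*a)/4


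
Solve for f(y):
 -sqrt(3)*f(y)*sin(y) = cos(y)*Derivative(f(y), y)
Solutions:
 f(y) = C1*cos(y)^(sqrt(3))


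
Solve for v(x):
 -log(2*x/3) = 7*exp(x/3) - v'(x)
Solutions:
 v(x) = C1 + x*log(x) + x*(-log(3) - 1 + log(2)) + 21*exp(x/3)


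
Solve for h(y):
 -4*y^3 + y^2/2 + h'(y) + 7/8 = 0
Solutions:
 h(y) = C1 + y^4 - y^3/6 - 7*y/8


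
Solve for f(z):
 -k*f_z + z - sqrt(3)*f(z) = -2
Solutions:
 f(z) = C1*exp(-sqrt(3)*z/k) - k/3 + sqrt(3)*z/3 + 2*sqrt(3)/3


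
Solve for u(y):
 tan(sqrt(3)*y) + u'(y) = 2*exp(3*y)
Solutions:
 u(y) = C1 + 2*exp(3*y)/3 + sqrt(3)*log(cos(sqrt(3)*y))/3


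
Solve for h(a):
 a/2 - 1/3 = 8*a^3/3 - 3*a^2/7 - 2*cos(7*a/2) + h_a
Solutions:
 h(a) = C1 - 2*a^4/3 + a^3/7 + a^2/4 - a/3 + 4*sin(7*a/2)/7


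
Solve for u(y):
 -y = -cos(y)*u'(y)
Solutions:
 u(y) = C1 + Integral(y/cos(y), y)


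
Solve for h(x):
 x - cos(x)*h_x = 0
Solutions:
 h(x) = C1 + Integral(x/cos(x), x)


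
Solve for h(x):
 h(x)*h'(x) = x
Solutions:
 h(x) = -sqrt(C1 + x^2)
 h(x) = sqrt(C1 + x^2)


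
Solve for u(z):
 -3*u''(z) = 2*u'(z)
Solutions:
 u(z) = C1 + C2*exp(-2*z/3)


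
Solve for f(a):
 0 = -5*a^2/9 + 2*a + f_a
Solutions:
 f(a) = C1 + 5*a^3/27 - a^2


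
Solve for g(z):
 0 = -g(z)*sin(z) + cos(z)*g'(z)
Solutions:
 g(z) = C1/cos(z)


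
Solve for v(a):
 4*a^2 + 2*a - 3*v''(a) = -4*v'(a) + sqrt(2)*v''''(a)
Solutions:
 v(a) = C1 + C2*exp(a*(-2*(sqrt(2) + sqrt(sqrt(2)/4 + 2))^(1/3) + sqrt(2)/(sqrt(2) + sqrt(sqrt(2)/4 + 2))^(1/3))/4)*sin(a*(sqrt(6)/(sqrt(2) + sqrt(sqrt(2)/4 + 2))^(1/3) + 2*sqrt(3)*(sqrt(2) + sqrt(sqrt(2)/4 + 2))^(1/3))/4) + C3*exp(a*(-2*(sqrt(2) + sqrt(sqrt(2)/4 + 2))^(1/3) + sqrt(2)/(sqrt(2) + sqrt(sqrt(2)/4 + 2))^(1/3))/4)*cos(a*(sqrt(6)/(sqrt(2) + sqrt(sqrt(2)/4 + 2))^(1/3) + 2*sqrt(3)*(sqrt(2) + sqrt(sqrt(2)/4 + 2))^(1/3))/4) + C4*exp(a*(-sqrt(2)/(2*(sqrt(2) + sqrt(sqrt(2)/4 + 2))^(1/3)) + (sqrt(2) + sqrt(sqrt(2)/4 + 2))^(1/3))) - a^3/3 - a^2 - 3*a/2


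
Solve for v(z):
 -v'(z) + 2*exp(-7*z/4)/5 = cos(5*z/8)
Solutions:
 v(z) = C1 - 8*sin(5*z/8)/5 - 8*exp(-7*z/4)/35


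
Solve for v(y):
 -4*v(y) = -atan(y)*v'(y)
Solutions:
 v(y) = C1*exp(4*Integral(1/atan(y), y))


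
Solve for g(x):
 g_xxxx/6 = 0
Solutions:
 g(x) = C1 + C2*x + C3*x^2 + C4*x^3


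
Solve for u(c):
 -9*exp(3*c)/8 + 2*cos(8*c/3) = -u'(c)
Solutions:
 u(c) = C1 + 3*exp(3*c)/8 - 3*sin(8*c/3)/4


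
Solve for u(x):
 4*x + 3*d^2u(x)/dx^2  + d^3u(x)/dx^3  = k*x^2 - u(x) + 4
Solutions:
 u(x) = C1*exp(x*(-1 + 2^(1/3)/(2*(sqrt(5) + 3)^(1/3)) + 2^(2/3)*(sqrt(5) + 3)^(1/3)/4))*sin(2^(1/3)*sqrt(3)*x*(-2^(1/3)*(sqrt(5) + 3)^(1/3) + 2/(sqrt(5) + 3)^(1/3))/4) + C2*exp(x*(-1 + 2^(1/3)/(2*(sqrt(5) + 3)^(1/3)) + 2^(2/3)*(sqrt(5) + 3)^(1/3)/4))*cos(2^(1/3)*sqrt(3)*x*(-2^(1/3)*(sqrt(5) + 3)^(1/3) + 2/(sqrt(5) + 3)^(1/3))/4) + C3*exp(-x*(2^(1/3)/(sqrt(5) + 3)^(1/3) + 1 + 2^(2/3)*(sqrt(5) + 3)^(1/3)/2)) + k*x^2 - 6*k - 4*x + 4


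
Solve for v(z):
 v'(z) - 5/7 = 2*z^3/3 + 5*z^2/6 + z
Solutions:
 v(z) = C1 + z^4/6 + 5*z^3/18 + z^2/2 + 5*z/7


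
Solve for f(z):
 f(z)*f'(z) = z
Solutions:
 f(z) = -sqrt(C1 + z^2)
 f(z) = sqrt(C1 + z^2)


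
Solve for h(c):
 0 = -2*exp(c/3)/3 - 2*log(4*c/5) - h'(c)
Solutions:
 h(c) = C1 - 2*c*log(c) + 2*c*(-2*log(2) + 1 + log(5)) - 2*exp(c/3)


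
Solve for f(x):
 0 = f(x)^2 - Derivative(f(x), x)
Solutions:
 f(x) = -1/(C1 + x)


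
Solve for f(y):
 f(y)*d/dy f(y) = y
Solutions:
 f(y) = -sqrt(C1 + y^2)
 f(y) = sqrt(C1 + y^2)


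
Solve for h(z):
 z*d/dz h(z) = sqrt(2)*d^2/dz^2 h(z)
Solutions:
 h(z) = C1 + C2*erfi(2^(1/4)*z/2)


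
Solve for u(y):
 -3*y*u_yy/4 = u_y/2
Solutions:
 u(y) = C1 + C2*y^(1/3)


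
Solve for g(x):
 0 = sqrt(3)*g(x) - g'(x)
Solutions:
 g(x) = C1*exp(sqrt(3)*x)


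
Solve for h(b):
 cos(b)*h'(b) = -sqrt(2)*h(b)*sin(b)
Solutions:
 h(b) = C1*cos(b)^(sqrt(2))


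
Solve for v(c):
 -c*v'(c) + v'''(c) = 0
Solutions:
 v(c) = C1 + Integral(C2*airyai(c) + C3*airybi(c), c)


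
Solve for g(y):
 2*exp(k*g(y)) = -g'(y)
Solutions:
 g(y) = Piecewise((log(1/(C1*k + 2*k*y))/k, Ne(k, 0)), (nan, True))
 g(y) = Piecewise((C1 - 2*y, Eq(k, 0)), (nan, True))


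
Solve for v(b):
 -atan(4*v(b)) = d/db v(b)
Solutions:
 Integral(1/atan(4*_y), (_y, v(b))) = C1 - b


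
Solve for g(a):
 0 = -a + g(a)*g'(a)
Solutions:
 g(a) = -sqrt(C1 + a^2)
 g(a) = sqrt(C1 + a^2)


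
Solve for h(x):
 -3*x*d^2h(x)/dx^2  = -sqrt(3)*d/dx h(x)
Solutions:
 h(x) = C1 + C2*x^(sqrt(3)/3 + 1)


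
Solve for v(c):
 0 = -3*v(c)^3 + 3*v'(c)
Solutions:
 v(c) = -sqrt(2)*sqrt(-1/(C1 + c))/2
 v(c) = sqrt(2)*sqrt(-1/(C1 + c))/2


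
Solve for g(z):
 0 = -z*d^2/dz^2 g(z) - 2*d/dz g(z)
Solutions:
 g(z) = C1 + C2/z


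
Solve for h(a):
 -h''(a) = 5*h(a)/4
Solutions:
 h(a) = C1*sin(sqrt(5)*a/2) + C2*cos(sqrt(5)*a/2)


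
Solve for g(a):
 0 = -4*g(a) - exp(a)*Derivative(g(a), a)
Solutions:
 g(a) = C1*exp(4*exp(-a))


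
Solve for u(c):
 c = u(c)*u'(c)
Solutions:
 u(c) = -sqrt(C1 + c^2)
 u(c) = sqrt(C1 + c^2)


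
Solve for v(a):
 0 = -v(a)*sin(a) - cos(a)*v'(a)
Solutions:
 v(a) = C1*cos(a)


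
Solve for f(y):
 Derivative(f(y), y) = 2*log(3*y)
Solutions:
 f(y) = C1 + 2*y*log(y) - 2*y + y*log(9)


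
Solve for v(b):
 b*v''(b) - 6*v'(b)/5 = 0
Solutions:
 v(b) = C1 + C2*b^(11/5)


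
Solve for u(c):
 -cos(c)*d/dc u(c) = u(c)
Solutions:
 u(c) = C1*sqrt(sin(c) - 1)/sqrt(sin(c) + 1)


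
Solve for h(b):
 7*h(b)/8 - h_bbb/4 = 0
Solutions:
 h(b) = C3*exp(2^(2/3)*7^(1/3)*b/2) + (C1*sin(2^(2/3)*sqrt(3)*7^(1/3)*b/4) + C2*cos(2^(2/3)*sqrt(3)*7^(1/3)*b/4))*exp(-2^(2/3)*7^(1/3)*b/4)


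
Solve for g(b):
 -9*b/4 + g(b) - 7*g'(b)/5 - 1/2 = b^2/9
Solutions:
 g(b) = C1*exp(5*b/7) + b^2/9 + 461*b/180 + 3677/900


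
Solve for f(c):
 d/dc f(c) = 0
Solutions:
 f(c) = C1


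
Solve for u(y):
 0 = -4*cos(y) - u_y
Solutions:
 u(y) = C1 - 4*sin(y)


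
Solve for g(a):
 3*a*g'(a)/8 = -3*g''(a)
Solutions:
 g(a) = C1 + C2*erf(a/4)


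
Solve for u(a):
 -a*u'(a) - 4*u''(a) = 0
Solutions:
 u(a) = C1 + C2*erf(sqrt(2)*a/4)


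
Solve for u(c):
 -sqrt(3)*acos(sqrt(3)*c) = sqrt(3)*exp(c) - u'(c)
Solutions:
 u(c) = C1 + sqrt(3)*(c*acos(sqrt(3)*c) - sqrt(3)*sqrt(1 - 3*c^2)/3) + sqrt(3)*exp(c)


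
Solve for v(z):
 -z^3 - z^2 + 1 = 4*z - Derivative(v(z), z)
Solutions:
 v(z) = C1 + z^4/4 + z^3/3 + 2*z^2 - z


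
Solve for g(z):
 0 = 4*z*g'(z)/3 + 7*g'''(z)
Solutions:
 g(z) = C1 + Integral(C2*airyai(-42^(2/3)*z/21) + C3*airybi(-42^(2/3)*z/21), z)


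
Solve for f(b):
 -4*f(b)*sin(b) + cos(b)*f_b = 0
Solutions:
 f(b) = C1/cos(b)^4


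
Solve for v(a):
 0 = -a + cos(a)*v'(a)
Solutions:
 v(a) = C1 + Integral(a/cos(a), a)


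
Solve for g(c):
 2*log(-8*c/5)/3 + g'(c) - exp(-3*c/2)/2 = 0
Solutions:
 g(c) = C1 - 2*c*log(-c)/3 + c*(-2*log(2) + 2/3 + 2*log(5)/3) - exp(-3*c/2)/3


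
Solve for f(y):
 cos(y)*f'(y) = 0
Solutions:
 f(y) = C1


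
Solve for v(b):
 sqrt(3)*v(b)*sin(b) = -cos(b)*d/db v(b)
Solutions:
 v(b) = C1*cos(b)^(sqrt(3))


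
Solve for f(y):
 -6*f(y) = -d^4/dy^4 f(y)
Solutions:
 f(y) = C1*exp(-6^(1/4)*y) + C2*exp(6^(1/4)*y) + C3*sin(6^(1/4)*y) + C4*cos(6^(1/4)*y)


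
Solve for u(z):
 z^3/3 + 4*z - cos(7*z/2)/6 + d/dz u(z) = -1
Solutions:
 u(z) = C1 - z^4/12 - 2*z^2 - z + sin(7*z/2)/21


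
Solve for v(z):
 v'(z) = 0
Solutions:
 v(z) = C1


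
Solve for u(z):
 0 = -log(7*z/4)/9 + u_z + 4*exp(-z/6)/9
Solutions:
 u(z) = C1 + z*log(z)/9 + z*(-2*log(2) - 1 + log(7))/9 + 8*exp(-z/6)/3


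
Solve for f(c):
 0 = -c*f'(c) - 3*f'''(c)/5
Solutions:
 f(c) = C1 + Integral(C2*airyai(-3^(2/3)*5^(1/3)*c/3) + C3*airybi(-3^(2/3)*5^(1/3)*c/3), c)


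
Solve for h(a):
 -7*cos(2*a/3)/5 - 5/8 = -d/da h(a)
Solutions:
 h(a) = C1 + 5*a/8 + 21*sin(2*a/3)/10


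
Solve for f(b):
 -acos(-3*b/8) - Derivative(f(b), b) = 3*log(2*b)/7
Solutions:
 f(b) = C1 - 3*b*log(b)/7 - b*acos(-3*b/8) - 3*b*log(2)/7 + 3*b/7 - sqrt(64 - 9*b^2)/3


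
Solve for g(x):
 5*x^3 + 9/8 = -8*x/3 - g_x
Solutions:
 g(x) = C1 - 5*x^4/4 - 4*x^2/3 - 9*x/8


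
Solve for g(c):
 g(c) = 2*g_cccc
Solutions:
 g(c) = C1*exp(-2^(3/4)*c/2) + C2*exp(2^(3/4)*c/2) + C3*sin(2^(3/4)*c/2) + C4*cos(2^(3/4)*c/2)


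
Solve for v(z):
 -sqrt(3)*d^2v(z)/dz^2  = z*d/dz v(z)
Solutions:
 v(z) = C1 + C2*erf(sqrt(2)*3^(3/4)*z/6)


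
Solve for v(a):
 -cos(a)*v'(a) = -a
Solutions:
 v(a) = C1 + Integral(a/cos(a), a)


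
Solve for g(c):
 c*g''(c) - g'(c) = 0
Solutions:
 g(c) = C1 + C2*c^2


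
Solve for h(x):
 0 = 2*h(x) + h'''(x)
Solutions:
 h(x) = C3*exp(-2^(1/3)*x) + (C1*sin(2^(1/3)*sqrt(3)*x/2) + C2*cos(2^(1/3)*sqrt(3)*x/2))*exp(2^(1/3)*x/2)


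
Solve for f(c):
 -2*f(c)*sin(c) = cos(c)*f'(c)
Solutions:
 f(c) = C1*cos(c)^2


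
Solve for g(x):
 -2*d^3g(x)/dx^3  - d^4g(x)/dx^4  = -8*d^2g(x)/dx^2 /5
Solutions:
 g(x) = C1 + C2*x + C3*exp(-x*(1 + sqrt(65)/5)) + C4*exp(x*(-1 + sqrt(65)/5))


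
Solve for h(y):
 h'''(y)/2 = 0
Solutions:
 h(y) = C1 + C2*y + C3*y^2


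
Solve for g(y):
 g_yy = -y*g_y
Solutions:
 g(y) = C1 + C2*erf(sqrt(2)*y/2)


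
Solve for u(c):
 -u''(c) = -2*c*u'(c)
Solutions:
 u(c) = C1 + C2*erfi(c)


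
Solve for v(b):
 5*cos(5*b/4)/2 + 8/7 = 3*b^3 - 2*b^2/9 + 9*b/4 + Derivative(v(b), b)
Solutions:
 v(b) = C1 - 3*b^4/4 + 2*b^3/27 - 9*b^2/8 + 8*b/7 + 2*sin(5*b/4)


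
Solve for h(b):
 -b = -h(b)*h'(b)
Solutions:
 h(b) = -sqrt(C1 + b^2)
 h(b) = sqrt(C1 + b^2)


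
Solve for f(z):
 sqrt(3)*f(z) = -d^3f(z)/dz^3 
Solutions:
 f(z) = C3*exp(-3^(1/6)*z) + (C1*sin(3^(2/3)*z/2) + C2*cos(3^(2/3)*z/2))*exp(3^(1/6)*z/2)


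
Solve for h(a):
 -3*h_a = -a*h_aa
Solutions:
 h(a) = C1 + C2*a^4


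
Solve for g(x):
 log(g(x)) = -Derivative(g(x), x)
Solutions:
 li(g(x)) = C1 - x


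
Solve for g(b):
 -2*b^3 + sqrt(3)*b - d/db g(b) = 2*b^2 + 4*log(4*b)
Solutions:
 g(b) = C1 - b^4/2 - 2*b^3/3 + sqrt(3)*b^2/2 - 4*b*log(b) - b*log(256) + 4*b


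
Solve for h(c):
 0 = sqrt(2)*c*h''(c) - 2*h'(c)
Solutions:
 h(c) = C1 + C2*c^(1 + sqrt(2))


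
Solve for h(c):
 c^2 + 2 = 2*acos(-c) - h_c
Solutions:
 h(c) = C1 - c^3/3 + 2*c*acos(-c) - 2*c + 2*sqrt(1 - c^2)


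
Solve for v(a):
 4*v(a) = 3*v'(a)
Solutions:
 v(a) = C1*exp(4*a/3)


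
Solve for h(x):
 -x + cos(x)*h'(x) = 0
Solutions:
 h(x) = C1 + Integral(x/cos(x), x)


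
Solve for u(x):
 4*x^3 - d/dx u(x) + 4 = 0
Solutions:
 u(x) = C1 + x^4 + 4*x


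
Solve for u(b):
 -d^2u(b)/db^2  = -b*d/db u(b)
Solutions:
 u(b) = C1 + C2*erfi(sqrt(2)*b/2)


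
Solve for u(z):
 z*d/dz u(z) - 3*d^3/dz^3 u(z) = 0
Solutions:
 u(z) = C1 + Integral(C2*airyai(3^(2/3)*z/3) + C3*airybi(3^(2/3)*z/3), z)


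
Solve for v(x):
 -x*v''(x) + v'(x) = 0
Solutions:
 v(x) = C1 + C2*x^2


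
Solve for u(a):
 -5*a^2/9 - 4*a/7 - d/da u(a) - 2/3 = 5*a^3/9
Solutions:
 u(a) = C1 - 5*a^4/36 - 5*a^3/27 - 2*a^2/7 - 2*a/3


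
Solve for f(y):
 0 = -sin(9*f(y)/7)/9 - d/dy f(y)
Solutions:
 y/9 + 7*log(cos(9*f(y)/7) - 1)/18 - 7*log(cos(9*f(y)/7) + 1)/18 = C1


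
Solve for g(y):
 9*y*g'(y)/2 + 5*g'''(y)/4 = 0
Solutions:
 g(y) = C1 + Integral(C2*airyai(-18^(1/3)*5^(2/3)*y/5) + C3*airybi(-18^(1/3)*5^(2/3)*y/5), y)


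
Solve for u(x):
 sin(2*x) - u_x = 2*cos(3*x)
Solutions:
 u(x) = C1 - 2*sin(3*x)/3 - cos(2*x)/2


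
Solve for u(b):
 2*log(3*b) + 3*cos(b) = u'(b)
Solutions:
 u(b) = C1 + 2*b*log(b) - 2*b + 2*b*log(3) + 3*sin(b)


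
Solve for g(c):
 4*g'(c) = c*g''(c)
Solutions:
 g(c) = C1 + C2*c^5


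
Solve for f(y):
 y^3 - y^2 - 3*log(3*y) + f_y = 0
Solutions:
 f(y) = C1 - y^4/4 + y^3/3 + 3*y*log(y) - 3*y + y*log(27)


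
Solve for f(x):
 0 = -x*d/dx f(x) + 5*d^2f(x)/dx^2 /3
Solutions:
 f(x) = C1 + C2*erfi(sqrt(30)*x/10)


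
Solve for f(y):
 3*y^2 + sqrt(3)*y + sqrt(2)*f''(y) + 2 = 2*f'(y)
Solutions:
 f(y) = C1 + C2*exp(sqrt(2)*y) + y^3/2 + sqrt(3)*y^2/4 + 3*sqrt(2)*y^2/4 + sqrt(6)*y/4 + 5*y/2


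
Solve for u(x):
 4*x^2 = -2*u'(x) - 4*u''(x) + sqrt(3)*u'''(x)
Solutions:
 u(x) = C1 + C2*exp(x*(2*sqrt(3) + sqrt(6)*sqrt(sqrt(3) + 2))/3) + C3*exp(x*(-sqrt(6)*sqrt(sqrt(3) + 2) + 2*sqrt(3))/3) - 2*x^3/3 + 4*x^2 - 16*x - 2*sqrt(3)*x


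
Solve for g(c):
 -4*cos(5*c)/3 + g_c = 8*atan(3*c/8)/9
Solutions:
 g(c) = C1 + 8*c*atan(3*c/8)/9 - 32*log(9*c^2 + 64)/27 + 4*sin(5*c)/15


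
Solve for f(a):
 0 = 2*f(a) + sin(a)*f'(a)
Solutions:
 f(a) = C1*(cos(a) + 1)/(cos(a) - 1)


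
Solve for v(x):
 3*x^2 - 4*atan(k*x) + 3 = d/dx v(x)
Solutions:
 v(x) = C1 + x^3 + 3*x - 4*Piecewise((x*atan(k*x) - log(k^2*x^2 + 1)/(2*k), Ne(k, 0)), (0, True))


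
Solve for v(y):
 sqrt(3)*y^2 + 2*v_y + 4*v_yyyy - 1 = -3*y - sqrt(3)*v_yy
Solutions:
 v(y) = C1 + C2*exp(y*(-3^(5/6)/(6 + sqrt(sqrt(3) + 36))^(1/3) + 3^(2/3)*(6 + sqrt(sqrt(3) + 36))^(1/3))/12)*sin(y*(3^(1/3)/(6 + sqrt(sqrt(3) + 36))^(1/3) + 3^(1/6)*(6 + sqrt(sqrt(3) + 36))^(1/3))/4) + C3*exp(y*(-3^(5/6)/(6 + sqrt(sqrt(3) + 36))^(1/3) + 3^(2/3)*(6 + sqrt(sqrt(3) + 36))^(1/3))/12)*cos(y*(3^(1/3)/(6 + sqrt(sqrt(3) + 36))^(1/3) + 3^(1/6)*(6 + sqrt(sqrt(3) + 36))^(1/3))/4) + C4*exp(-y*(-3^(5/6)/(6 + sqrt(sqrt(3) + 36))^(1/3) + 3^(2/3)*(6 + sqrt(sqrt(3) + 36))^(1/3))/6) - sqrt(3)*y^3/6 + y/2
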